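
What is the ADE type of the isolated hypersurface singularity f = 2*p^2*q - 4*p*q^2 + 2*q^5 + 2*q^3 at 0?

D6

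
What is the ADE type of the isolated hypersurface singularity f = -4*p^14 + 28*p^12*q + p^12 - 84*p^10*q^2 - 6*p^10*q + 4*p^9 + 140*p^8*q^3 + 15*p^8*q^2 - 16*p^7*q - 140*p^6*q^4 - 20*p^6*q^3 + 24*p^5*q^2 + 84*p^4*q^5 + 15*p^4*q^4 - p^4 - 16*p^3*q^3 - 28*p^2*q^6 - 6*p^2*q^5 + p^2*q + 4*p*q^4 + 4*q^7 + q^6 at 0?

D_{7}

The Hessian of f at 0 is [[0, 0], [0, 0]] with rank 0, so corank 2. A Groebner basis of the Jacobian ideal J(f) in C{p,q} is {p*q/2 + q^4, p^3, p^2*q, -p^2/3 + p*q^2}; counting standard monomials gives mu = 7. Corank 2; j^3 = p^2*q has shape L^2 M (L != M), so D-series; mu = 7 gives D_7.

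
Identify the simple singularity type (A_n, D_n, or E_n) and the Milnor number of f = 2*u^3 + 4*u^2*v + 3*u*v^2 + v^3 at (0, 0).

Type D_4, Milnor number mu = 4.

The Hessian of f at 0 has rank 0. Corank 2; j^3 = (u + v)*(2*u^2 + 2*u*v + v^2) splits into three distinct lines over C (the quadratic factor has nonzero discriminant), so D_4.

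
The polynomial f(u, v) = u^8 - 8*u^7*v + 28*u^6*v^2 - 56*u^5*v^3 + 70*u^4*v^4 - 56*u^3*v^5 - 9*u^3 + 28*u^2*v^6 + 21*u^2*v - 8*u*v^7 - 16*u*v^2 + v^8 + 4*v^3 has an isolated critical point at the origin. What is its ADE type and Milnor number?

The Hessian of f at 0 has rank 0. Corank 2; j^3 = -(u - v)*(3*u - 2*v)^2 has shape L^2 M (L != M), so D-series; mu = 9 gives D_9.

Type D9, Milnor number mu = 9.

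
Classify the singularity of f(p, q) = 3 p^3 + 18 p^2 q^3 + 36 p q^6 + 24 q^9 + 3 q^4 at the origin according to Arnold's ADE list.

The Hessian of f at 0 has rank 0. Corank 2; j^3 = 3*p^3 is a perfect cube, so E-series; the 4-jet and mu = 6 give E_6.

E_{6}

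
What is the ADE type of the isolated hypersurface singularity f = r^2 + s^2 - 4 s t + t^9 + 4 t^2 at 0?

A8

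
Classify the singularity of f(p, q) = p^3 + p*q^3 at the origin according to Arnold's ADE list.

The Hessian of f at 0 has rank 0. Corank 2; j^3 = p^3 is a perfect cube, so E-series; the 4-jet and mu = 7 give E_7.

E_{7}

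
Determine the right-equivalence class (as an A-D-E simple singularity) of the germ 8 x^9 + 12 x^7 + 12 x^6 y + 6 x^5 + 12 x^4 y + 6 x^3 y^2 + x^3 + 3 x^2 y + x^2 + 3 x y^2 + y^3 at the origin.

A2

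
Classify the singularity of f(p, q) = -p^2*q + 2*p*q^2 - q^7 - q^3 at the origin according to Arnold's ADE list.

D_{8}

The Hessian of f at 0 has rank 0. Corank 2; j^3 = -q*(p - q)^2 has shape L^2 M (L != M), so D-series; mu = 8 gives D_8.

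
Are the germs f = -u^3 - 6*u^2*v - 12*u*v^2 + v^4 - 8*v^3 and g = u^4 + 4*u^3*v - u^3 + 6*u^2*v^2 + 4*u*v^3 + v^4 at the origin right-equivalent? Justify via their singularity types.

Yes.

The Hessian of f at 0 is [[0, 0], [0, 0]] with rank 0, so corank 2. A Groebner basis of the Jacobian ideal J(f) in C{u,v} is {v^3, u^2 + 4*u*v + 4*v^2}; counting standard monomials gives mu = 6. Corank 2; j^3 = -(u + 2*v)^3 is a perfect cube, so E-series; the 4-jet and mu = 6 give E_6. The Hessian of g at 0 is [[0, 0], [0, 0]] with rank 0, so corank 2. A Groebner basis of the Jacobian ideal J(g) in C{u,v} is {v^4, u*v^2 + v^3/3, u^2}; counting standard monomials gives mu = 6. Corank 2; j^3 = -u^3 is a perfect cube, so E-series; the 4-jet and mu = 6 give E_6. Both have type E_6, hence right-equivalent.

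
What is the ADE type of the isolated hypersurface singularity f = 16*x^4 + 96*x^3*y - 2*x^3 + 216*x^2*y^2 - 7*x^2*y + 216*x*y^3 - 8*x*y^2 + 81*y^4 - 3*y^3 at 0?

The Hessian of f at 0 is [[0, 0], [0, 0]] with rank 0, so corank 2. A Groebner basis of the Jacobian ideal J(f) in C{x,y} is {x*y^2 - x*y/8 - y^2/8, x*y/8 + y^3 + y^2/8, x^2 + 5*x*y/2 + 3*y^2/2}; counting standard monomials gives mu = 5. Corank 2; j^3 = -(x + y)^2*(2*x + 3*y) has shape L^2 M (L != M), so D-series; mu = 5 gives D_5.

D_5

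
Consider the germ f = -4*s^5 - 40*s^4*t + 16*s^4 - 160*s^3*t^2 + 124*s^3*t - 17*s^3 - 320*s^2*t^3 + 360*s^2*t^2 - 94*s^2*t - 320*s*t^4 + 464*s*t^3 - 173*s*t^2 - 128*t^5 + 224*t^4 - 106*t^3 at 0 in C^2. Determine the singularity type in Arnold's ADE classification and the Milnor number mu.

Type D_{4}, Milnor number mu = 4.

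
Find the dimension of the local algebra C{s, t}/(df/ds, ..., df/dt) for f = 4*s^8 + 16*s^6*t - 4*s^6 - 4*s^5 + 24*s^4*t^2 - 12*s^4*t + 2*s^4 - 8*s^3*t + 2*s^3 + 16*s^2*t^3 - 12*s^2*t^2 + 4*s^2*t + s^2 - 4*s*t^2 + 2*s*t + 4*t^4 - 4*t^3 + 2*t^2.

1

The Hessian of f at 0 is [[2, 2], [2, 4]] with rank 2, so corank 0. A Groebner basis of the Jacobian ideal J(f) in C{s,t} is {s, t}; counting standard monomials gives mu = 1. Corank 0: nondegenerate Morse point, so A_1.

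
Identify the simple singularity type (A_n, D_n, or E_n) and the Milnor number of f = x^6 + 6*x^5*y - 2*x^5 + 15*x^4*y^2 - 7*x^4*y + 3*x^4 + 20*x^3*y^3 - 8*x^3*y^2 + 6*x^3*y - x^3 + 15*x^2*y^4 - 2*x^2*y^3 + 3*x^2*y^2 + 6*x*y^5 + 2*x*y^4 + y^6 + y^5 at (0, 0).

The Hessian of f at 0 has rank 0. Corank 2; j^3 = -x^3 is a perfect cube, so E-series; the 5-jet and mu = 8 give E_8.

Type E8, Milnor number mu = 8.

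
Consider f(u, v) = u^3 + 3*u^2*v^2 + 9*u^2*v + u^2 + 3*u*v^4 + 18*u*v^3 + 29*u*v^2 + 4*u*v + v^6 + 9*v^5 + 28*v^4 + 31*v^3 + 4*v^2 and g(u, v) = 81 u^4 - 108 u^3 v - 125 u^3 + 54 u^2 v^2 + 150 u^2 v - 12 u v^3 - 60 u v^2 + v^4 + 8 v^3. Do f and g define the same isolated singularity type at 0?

The Hessian of f at 0 has rank 1. Corank 1: A-series; mu = 2 gives A_2. The Hessian of g at 0 has rank 0. Corank 2; j^3 = -(5*u - 2*v)^3 is a perfect cube, so E-series; the 4-jet and mu = 6 give E_6. f is A_2 but g is E_6, hence not right-equivalent.

No.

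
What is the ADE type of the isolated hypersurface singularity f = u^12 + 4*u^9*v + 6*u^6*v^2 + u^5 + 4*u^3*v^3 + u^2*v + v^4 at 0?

D_5

The Hessian of f at 0 is [[0, 0], [0, 0]] with rank 0, so corank 2. A Groebner basis of the Jacobian ideal J(f) in C{u,v} is {u^3, u^2/4 + v^3, u*v}; counting standard monomials gives mu = 5. Corank 2; j^3 = u^2*v has shape L^2 M (L != M), so D-series; mu = 5 gives D_5.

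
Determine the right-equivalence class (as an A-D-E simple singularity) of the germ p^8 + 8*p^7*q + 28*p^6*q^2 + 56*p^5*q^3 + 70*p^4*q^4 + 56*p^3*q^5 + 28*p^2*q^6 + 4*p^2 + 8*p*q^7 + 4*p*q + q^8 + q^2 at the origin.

A_{7}

The Hessian of f at 0 is [[8, 4], [4, 2]] with rank 1, so corank 1. A Groebner basis of the Jacobian ideal J(f) in C{p,q} is {q^7, p + q/2}; counting standard monomials gives mu = 7. Corank 1: A-series; mu = 7 gives A_7.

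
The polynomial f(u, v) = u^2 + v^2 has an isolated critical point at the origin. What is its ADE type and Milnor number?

The Hessian of f at 0 has rank 2. Corank 0: nondegenerate Morse point, so A_1.

Type A1, Milnor number mu = 1.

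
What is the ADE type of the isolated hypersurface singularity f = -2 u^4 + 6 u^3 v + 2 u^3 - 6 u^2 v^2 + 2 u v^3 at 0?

E7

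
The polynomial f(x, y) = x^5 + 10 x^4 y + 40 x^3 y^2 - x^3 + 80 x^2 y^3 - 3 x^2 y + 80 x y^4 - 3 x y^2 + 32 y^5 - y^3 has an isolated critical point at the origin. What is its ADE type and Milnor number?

The Hessian of f at 0 is [[0, 0], [0, 0]] with rank 0, so corank 2. A Groebner basis of the Jacobian ideal J(f) in C{x,y} is {y^5, x*y^3 + 5*y^4/4, x^2 + 2*x*y + y^2}; counting standard monomials gives mu = 8. Corank 2; j^3 = -(x + y)^3 is a perfect cube, so E-series; the 5-jet and mu = 8 give E_8.

Type E_{8}, Milnor number mu = 8.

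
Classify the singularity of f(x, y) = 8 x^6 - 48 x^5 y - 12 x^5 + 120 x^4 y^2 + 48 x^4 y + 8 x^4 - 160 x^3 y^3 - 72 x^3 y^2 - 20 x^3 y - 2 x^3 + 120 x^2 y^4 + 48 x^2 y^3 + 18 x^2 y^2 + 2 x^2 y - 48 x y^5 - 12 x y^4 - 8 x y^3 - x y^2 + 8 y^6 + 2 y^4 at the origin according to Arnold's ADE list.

The Hessian of f at 0 is [[0, 0], [0, 0]] with rank 0, so corank 2. A Groebner basis of the Jacobian ideal J(f) in C{x,y} is {y^3, x^2 + y^2/2, x*y + y^2/2}; counting standard monomials gives mu = 4. Corank 2; j^3 = -x*(2*x^2 - 2*x*y + y^2) splits into three distinct lines over C (the quadratic factor has nonzero discriminant), so D_4.

D4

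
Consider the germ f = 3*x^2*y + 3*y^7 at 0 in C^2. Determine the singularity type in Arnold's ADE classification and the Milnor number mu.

Type D8, Milnor number mu = 8.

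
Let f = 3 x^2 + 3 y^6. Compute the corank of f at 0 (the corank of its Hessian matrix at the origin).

The Hessian at 0 is [[6, 0], [0, 0]] of rank 1; hence corank 1.

1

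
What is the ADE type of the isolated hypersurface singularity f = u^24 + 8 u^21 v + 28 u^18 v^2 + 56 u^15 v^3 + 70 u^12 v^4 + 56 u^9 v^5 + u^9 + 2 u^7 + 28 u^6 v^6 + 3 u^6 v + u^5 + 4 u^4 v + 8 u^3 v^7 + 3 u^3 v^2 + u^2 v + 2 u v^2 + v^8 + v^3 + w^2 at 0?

The Hessian of f at 0 has rank 1. Corank 2; j^3 = v*(u + v)^2 has shape L^2 M (L != M), so D-series; mu = 9 gives D_9.

D_9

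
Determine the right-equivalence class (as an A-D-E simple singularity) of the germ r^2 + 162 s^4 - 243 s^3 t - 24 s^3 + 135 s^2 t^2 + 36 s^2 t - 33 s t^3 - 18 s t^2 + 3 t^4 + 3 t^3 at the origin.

E7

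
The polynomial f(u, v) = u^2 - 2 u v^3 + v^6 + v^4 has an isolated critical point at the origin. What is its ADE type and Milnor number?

The Hessian of f at 0 has rank 1. Corank 1: A-series; mu = 3 gives A_3.

Type A_{3}, Milnor number mu = 3.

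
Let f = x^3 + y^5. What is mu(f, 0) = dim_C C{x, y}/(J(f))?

8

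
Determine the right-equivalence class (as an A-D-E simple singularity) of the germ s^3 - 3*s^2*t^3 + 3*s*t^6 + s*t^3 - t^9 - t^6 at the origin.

E_{7}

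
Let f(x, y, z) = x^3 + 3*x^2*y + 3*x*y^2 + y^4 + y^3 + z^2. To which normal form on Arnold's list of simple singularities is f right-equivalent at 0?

The Hessian of f at 0 has rank 1. Corank 2; j^3 = (x + y)^3 is a perfect cube, so E-series; the 4-jet and mu = 6 give E_6.

E_{6}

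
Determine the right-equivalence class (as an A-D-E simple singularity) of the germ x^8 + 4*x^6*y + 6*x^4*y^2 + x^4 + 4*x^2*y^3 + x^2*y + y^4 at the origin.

D_{5}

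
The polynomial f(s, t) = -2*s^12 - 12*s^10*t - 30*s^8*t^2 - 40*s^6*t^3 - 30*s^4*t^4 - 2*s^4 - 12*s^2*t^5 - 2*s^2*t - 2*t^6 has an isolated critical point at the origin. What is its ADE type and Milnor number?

The Hessian of f at 0 has rank 0. Corank 2; j^3 = -2*s^2*t has shape L^2 M (L != M), so D-series; mu = 7 gives D_7.

Type D_{7}, Milnor number mu = 7.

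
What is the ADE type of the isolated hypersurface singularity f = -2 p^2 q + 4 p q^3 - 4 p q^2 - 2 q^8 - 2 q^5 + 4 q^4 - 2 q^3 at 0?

D_9

The Hessian of f at 0 has rank 0. Corank 2; j^3 = -2*q*(p + q)^2 has shape L^2 M (L != M), so D-series; mu = 9 gives D_9.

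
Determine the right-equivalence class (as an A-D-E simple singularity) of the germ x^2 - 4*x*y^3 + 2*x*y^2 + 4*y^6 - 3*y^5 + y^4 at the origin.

A4

The Hessian of f at 0 has rank 1. Corank 1: A-series; mu = 4 gives A_4.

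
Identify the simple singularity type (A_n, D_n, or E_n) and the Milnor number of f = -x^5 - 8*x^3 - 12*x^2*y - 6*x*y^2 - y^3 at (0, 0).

Type E_{8}, Milnor number mu = 8.

The Hessian of f at 0 has rank 0. Corank 2; j^3 = -(2*x + y)^3 is a perfect cube, so E-series; the 5-jet and mu = 8 give E_8.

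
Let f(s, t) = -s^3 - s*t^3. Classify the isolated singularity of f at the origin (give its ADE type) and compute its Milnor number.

Type E_7, Milnor number mu = 7.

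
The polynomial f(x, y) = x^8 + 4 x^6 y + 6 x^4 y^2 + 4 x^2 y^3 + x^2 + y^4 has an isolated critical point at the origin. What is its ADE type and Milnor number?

Type A_{3}, Milnor number mu = 3.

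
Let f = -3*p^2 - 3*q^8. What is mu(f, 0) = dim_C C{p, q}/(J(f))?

The Hessian of f at 0 is [[-6, 0], [0, 0]] with rank 1, so corank 1. A Groebner basis of the Jacobian ideal J(f) in C{p,q} is {q^7, p}; counting standard monomials gives mu = 7. Corank 1: A-series; mu = 7 gives A_7.

7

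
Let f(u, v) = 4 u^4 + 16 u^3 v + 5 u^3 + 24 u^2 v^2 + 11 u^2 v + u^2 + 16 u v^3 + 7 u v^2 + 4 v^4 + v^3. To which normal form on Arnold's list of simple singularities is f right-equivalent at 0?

A2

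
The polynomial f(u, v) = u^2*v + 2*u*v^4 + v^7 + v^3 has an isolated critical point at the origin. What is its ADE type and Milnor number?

The Hessian of f at 0 is [[0, 0], [0, 0]] with rank 0, so corank 2. A Groebner basis of the Jacobian ideal J(f) in C{u,v} is {v^3, u^2 + 3*v^2, u*v}; counting standard monomials gives mu = 4. Corank 2; j^3 = v*(u^2 + v^2) splits into three distinct lines over C (the quadratic factor has nonzero discriminant), so D_4.

Type D_{4}, Milnor number mu = 4.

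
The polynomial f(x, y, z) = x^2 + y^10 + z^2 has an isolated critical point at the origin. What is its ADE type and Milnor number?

The Hessian of f at 0 has rank 2. Corank 1: A-series; mu = 9 gives A_9.

Type A_9, Milnor number mu = 9.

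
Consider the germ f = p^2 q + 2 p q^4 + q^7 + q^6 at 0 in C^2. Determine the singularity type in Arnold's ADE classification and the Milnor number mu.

The Hessian of f at 0 is [[0, 0], [0, 0]] with rank 0, so corank 2. A Groebner basis of the Jacobian ideal J(f) in C{p,q} is {p*q + q^4, p^3, p^2*q, -p^2/6 + p*q^2}; counting standard monomials gives mu = 7. Corank 2; j^3 = p^2*q has shape L^2 M (L != M), so D-series; mu = 7 gives D_7.

Type D_7, Milnor number mu = 7.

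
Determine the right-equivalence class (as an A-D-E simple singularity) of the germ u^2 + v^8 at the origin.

A7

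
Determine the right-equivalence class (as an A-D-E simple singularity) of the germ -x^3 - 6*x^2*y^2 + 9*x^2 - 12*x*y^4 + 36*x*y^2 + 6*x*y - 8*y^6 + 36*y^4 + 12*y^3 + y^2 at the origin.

The Hessian of f at 0 is [[18, 6], [6, 2]] with rank 1, so corank 1. A Groebner basis of the Jacobian ideal J(f) in C{x,y} is {y^2, x + y/3}; counting standard monomials gives mu = 2. Corank 1: A-series; mu = 2 gives A_2.

A2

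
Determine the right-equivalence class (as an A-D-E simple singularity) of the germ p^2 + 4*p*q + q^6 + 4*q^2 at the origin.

A_5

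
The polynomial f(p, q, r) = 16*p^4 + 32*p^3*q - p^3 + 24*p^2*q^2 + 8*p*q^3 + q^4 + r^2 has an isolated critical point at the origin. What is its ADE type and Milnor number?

Type E_{6}, Milnor number mu = 6.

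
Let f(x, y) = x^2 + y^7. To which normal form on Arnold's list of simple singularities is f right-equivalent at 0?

The Hessian of f at 0 has rank 1. Corank 1: A-series; mu = 6 gives A_6.

A6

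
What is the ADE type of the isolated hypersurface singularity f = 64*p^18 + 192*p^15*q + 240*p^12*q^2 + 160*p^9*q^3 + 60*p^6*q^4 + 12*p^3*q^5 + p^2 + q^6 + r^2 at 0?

The Hessian of f at 0 has rank 2. Corank 1: A-series; mu = 5 gives A_5.

A_5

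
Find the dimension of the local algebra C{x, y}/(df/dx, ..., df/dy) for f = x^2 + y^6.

5

The Hessian of f at 0 has rank 1. Corank 1: A-series; mu = 5 gives A_5.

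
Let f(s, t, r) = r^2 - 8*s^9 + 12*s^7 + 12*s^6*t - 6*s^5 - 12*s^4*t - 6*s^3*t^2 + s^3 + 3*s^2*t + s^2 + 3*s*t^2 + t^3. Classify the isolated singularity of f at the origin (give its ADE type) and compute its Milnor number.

The Hessian of f at 0 is [[2, 0, 0], [0, 0, 0], [0, 0, 2]] with rank 2, so corank 1. A Groebner basis of the Jacobian ideal J(f) in C{s,t,r} is {t^2, s, r}; counting standard monomials gives mu = 2. Corank 1: A-series; mu = 2 gives A_2.

Type A2, Milnor number mu = 2.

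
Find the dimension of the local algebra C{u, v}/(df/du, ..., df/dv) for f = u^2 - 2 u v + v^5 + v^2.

4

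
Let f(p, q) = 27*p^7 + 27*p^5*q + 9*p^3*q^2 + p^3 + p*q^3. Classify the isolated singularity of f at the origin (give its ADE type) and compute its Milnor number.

The Hessian of f at 0 has rank 0. Corank 2; j^3 = p^3 is a perfect cube, so E-series; the 4-jet and mu = 7 give E_7.

Type E_{7}, Milnor number mu = 7.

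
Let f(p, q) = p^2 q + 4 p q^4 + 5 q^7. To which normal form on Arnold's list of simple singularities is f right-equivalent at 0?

The Hessian of f at 0 has rank 0. Corank 2; j^3 = p^2*q has shape L^2 M (L != M), so D-series; mu = 8 gives D_8.

D_8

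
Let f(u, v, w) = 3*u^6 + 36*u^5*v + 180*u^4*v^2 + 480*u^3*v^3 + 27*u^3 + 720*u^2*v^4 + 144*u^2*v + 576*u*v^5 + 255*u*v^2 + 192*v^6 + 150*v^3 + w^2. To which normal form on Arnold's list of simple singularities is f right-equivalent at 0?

D_7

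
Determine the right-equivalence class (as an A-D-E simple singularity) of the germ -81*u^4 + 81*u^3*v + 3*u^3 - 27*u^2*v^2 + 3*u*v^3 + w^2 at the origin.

The Hessian of f at 0 has rank 1. Corank 2; j^3 = 3*u^3 is a perfect cube, so E-series; the 4-jet and mu = 7 give E_7.

E7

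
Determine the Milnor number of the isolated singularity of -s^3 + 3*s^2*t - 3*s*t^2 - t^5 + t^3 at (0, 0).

8

The Hessian of f at 0 has rank 0. Corank 2; j^3 = -(s - t)^3 is a perfect cube, so E-series; the 5-jet and mu = 8 give E_8.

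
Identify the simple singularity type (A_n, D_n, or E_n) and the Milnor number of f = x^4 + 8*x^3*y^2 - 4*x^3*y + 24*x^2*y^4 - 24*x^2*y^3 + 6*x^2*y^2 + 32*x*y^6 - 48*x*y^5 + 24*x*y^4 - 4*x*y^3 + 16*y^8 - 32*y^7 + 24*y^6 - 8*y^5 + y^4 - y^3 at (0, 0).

The Hessian of f at 0 has rank 0. Corank 2; j^3 = -y^3 is a perfect cube, so E-series; the 4-jet and mu = 6 give E_6.

Type E_6, Milnor number mu = 6.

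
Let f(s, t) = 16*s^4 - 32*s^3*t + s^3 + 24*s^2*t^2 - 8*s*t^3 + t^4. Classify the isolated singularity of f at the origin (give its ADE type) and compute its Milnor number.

The Hessian of f at 0 has rank 0. Corank 2; j^3 = s^3 is a perfect cube, so E-series; the 4-jet and mu = 6 give E_6.

Type E_{6}, Milnor number mu = 6.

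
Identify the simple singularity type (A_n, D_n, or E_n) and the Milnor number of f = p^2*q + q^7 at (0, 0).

Type D_{8}, Milnor number mu = 8.

The Hessian of f at 0 has rank 0. Corank 2; j^3 = p^2*q has shape L^2 M (L != M), so D-series; mu = 8 gives D_8.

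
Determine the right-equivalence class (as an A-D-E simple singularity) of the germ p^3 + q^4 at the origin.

E6

The Hessian of f at 0 is [[0, 0], [0, 0]] with rank 0, so corank 2. A Groebner basis of the Jacobian ideal J(f) in C{p,q} is {q^3, p^2}; counting standard monomials gives mu = 6. Corank 2; j^3 = p^3 is a perfect cube, so E-series; the 4-jet and mu = 6 give E_6.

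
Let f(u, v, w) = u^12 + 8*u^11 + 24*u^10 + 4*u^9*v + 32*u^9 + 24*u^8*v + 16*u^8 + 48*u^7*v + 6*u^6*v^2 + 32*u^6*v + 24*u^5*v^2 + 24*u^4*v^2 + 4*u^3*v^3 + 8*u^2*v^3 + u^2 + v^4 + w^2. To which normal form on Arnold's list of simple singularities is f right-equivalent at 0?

A3

The Hessian of f at 0 has rank 2. Corank 1: A-series; mu = 3 gives A_3.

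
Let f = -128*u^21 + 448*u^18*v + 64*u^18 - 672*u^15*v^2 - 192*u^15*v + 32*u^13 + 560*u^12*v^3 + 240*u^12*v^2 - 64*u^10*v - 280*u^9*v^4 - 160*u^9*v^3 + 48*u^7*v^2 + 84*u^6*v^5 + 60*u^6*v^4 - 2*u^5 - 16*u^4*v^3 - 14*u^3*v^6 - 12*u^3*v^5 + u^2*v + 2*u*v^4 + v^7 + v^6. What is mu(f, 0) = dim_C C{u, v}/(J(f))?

The Hessian of f at 0 has rank 0. Corank 2; j^3 = u^2*v has shape L^2 M (L != M), so D-series; mu = 7 gives D_7.

7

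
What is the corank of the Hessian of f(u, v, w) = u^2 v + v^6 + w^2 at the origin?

2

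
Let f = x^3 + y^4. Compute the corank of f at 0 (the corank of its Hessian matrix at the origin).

2

Hessian at 0 has rank 0.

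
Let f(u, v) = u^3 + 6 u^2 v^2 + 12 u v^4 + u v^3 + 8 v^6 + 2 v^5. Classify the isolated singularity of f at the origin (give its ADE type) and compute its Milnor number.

The Hessian of f at 0 has rank 0. Corank 2; j^3 = u^3 is a perfect cube, so E-series; the 4-jet and mu = 7 give E_7.

Type E_{7}, Milnor number mu = 7.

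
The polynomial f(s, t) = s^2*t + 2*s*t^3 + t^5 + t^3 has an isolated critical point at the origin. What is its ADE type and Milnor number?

Type D4, Milnor number mu = 4.

The Hessian of f at 0 has rank 0. Corank 2; j^3 = t*(s^2 + t^2) splits into three distinct lines over C (the quadratic factor has nonzero discriminant), so D_4.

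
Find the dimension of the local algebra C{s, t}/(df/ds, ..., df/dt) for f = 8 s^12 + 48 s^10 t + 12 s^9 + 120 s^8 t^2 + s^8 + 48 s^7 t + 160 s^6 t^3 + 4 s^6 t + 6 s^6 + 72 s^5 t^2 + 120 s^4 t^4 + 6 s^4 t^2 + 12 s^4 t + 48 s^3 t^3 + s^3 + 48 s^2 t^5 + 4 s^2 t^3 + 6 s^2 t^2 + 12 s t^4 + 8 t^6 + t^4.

6

The Hessian of f at 0 is [[0, 0], [0, 0]] with rank 0, so corank 2. A Groebner basis of the Jacobian ideal J(f) in C{s,t} is {s^3, s^2*t, s^2/4 + s*t^2, t^3}; counting standard monomials gives mu = 6. Corank 2; j^3 = s^3 is a perfect cube, so E-series; the 4-jet and mu = 6 give E_6.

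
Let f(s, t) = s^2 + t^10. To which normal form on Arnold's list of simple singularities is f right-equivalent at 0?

The Hessian of f at 0 has rank 1. Corank 1: A-series; mu = 9 gives A_9.

A_{9}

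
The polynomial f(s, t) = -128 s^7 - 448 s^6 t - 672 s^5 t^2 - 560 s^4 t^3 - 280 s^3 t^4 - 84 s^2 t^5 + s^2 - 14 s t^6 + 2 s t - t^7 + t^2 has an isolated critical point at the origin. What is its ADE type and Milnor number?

Type A_{6}, Milnor number mu = 6.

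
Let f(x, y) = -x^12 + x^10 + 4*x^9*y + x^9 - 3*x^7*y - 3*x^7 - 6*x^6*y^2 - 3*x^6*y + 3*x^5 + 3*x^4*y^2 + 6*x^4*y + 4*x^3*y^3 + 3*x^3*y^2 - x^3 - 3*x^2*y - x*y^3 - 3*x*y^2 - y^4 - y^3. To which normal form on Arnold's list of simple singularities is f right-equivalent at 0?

E7

The Hessian of f at 0 has rank 0. Corank 2; j^3 = -(x + y)^3 is a perfect cube, so E-series; the 4-jet and mu = 7 give E_7.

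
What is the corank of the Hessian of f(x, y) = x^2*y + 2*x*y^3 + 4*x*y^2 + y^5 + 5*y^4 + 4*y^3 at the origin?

Hessian at 0 has rank 0.

2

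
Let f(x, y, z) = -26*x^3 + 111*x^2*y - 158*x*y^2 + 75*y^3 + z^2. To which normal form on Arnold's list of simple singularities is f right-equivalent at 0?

The Hessian of f at 0 has rank 1. Corank 2; j^3 = -(2*x - 3*y)*(13*x^2 - 36*x*y + 25*y^2) splits into three distinct lines over C (the quadratic factor has nonzero discriminant), so D_4.

D4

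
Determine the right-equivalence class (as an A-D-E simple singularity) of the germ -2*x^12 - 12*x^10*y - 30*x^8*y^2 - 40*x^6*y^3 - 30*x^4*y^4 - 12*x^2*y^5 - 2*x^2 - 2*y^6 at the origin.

A_{5}

The Hessian of f at 0 has rank 1. Corank 1: A-series; mu = 5 gives A_5.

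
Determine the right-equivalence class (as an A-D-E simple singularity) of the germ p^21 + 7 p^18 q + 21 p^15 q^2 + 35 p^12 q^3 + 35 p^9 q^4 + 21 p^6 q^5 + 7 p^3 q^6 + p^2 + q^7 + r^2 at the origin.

The Hessian of f at 0 has rank 2. Corank 1: A-series; mu = 6 gives A_6.

A_{6}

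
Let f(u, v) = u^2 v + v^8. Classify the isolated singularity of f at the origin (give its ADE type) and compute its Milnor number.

Type D_9, Milnor number mu = 9.

The Hessian of f at 0 is [[0, 0], [0, 0]] with rank 0, so corank 2. A Groebner basis of the Jacobian ideal J(f) in C{u,v} is {u^2/8 + v^7, u^3, u*v}; counting standard monomials gives mu = 9. Corank 2; j^3 = u^2*v has shape L^2 M (L != M), so D-series; mu = 9 gives D_9.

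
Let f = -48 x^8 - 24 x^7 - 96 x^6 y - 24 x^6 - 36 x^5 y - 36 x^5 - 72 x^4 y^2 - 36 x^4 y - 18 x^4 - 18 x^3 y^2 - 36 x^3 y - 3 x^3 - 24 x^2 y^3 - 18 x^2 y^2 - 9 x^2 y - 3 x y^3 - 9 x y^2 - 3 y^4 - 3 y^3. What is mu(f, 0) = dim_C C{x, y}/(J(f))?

7

The Hessian of f at 0 is [[0, 0], [0, 0]] with rank 0, so corank 2. A Groebner basis of the Jacobian ideal J(f) in C{x,y} is {3*x^2/2 + 3*x*y + y^4 + y^3/2 + 3*y^2/2, x^3 - 15*x^2/2 - 15*x*y - 3*y^3/2 - 15*y^2/2, x^2*y + 11*x^2/2 + 11*x*y + 5*y^3/6 + 11*y^2/2, -3*x^2 + x*y^2 - 6*x*y - 3*y^2}; counting standard monomials gives mu = 7. Corank 2; j^3 = -3*(x + y)^3 is a perfect cube, so E-series; the 4-jet and mu = 7 give E_7.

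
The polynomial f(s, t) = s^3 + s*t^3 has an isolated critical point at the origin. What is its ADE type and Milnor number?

The Hessian of f at 0 is [[0, 0], [0, 0]] with rank 0, so corank 2. A Groebner basis of the Jacobian ideal J(f) in C{s,t} is {s^3, s*t^2, 3*s^2 + t^3}; counting standard monomials gives mu = 7. Corank 2; j^3 = s^3 is a perfect cube, so E-series; the 4-jet and mu = 7 give E_7.

Type E7, Milnor number mu = 7.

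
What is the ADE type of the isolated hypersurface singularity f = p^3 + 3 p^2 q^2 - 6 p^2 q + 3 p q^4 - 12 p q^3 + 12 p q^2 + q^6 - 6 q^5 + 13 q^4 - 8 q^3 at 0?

The Hessian of f at 0 has rank 0. Corank 2; j^3 = (p - 2*q)^3 is a perfect cube, so E-series; the 4-jet and mu = 6 give E_6.

E6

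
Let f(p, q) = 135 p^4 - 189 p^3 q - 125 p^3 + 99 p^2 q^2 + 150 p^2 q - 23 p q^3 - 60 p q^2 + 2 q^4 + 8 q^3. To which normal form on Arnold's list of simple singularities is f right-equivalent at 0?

E7

The Hessian of f at 0 is [[0, 0], [0, 0]] with rank 0, so corank 2. A Groebner basis of the Jacobian ideal J(f) in C{p,q} is {390625*p^2/3 - 312500*p*q/3 + q^4 - 125*q^3/9 + 62500*q^2/3, p^3 - 550*p^2/3 + 440*p*q/3 - 2*q^3/45 - 88*q^2/3, p^2*q - 2875*p^2/9 + 2300*p*q/9 - 17*q^3/135 - 460*q^2/9, -1250*p^2/3 + p*q^2 + 1000*p*q/3 - 16*q^3/45 - 200*q^2/3}; counting standard monomials gives mu = 7. Corank 2; j^3 = -(5*p - 2*q)^3 is a perfect cube, so E-series; the 4-jet and mu = 7 give E_7.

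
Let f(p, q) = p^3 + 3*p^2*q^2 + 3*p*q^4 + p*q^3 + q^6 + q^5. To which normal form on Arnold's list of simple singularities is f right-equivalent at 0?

E7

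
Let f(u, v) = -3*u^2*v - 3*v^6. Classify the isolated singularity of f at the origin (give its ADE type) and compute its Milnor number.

Type D_7, Milnor number mu = 7.

The Hessian of f at 0 has rank 0. Corank 2; j^3 = -3*u^2*v has shape L^2 M (L != M), so D-series; mu = 7 gives D_7.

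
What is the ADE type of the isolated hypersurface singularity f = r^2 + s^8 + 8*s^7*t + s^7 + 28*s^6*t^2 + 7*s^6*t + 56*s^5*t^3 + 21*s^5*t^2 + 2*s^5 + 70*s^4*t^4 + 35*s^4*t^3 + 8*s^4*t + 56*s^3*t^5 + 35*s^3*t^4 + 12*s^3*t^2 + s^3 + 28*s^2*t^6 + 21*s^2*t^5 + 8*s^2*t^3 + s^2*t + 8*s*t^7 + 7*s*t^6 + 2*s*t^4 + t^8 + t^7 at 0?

D_{9}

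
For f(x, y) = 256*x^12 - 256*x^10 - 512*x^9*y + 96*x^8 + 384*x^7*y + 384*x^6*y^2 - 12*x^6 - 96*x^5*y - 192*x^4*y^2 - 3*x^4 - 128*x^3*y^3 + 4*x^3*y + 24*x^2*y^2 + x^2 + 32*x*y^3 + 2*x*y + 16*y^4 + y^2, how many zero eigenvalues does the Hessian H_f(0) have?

1

The Hessian at 0 is [[2, 2], [2, 2]] of rank 1; hence corank 1.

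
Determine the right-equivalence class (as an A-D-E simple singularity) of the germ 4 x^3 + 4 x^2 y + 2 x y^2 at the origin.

The Hessian of f at 0 has rank 0. Corank 2; j^3 = 2*x*(2*x^2 + 2*x*y + y^2) splits into three distinct lines over C (the quadratic factor has nonzero discriminant), so D_4.

D_4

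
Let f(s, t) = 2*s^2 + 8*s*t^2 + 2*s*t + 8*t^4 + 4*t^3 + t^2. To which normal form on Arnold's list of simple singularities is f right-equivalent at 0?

A_1

The Hessian of f at 0 has rank 2. Corank 0: nondegenerate Morse point, so A_1.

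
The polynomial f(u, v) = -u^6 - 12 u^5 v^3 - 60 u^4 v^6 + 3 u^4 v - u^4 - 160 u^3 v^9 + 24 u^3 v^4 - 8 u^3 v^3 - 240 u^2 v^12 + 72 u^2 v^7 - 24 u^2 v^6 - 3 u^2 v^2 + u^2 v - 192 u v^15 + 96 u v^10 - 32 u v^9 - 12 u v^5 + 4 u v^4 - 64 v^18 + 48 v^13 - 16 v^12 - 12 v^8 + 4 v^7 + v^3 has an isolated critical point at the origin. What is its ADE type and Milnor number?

The Hessian of f at 0 is [[0, 0], [0, 0]] with rank 0, so corank 2. A Groebner basis of the Jacobian ideal J(f) in C{u,v} is {v^3, u^2 + 3*v^2, u*v}; counting standard monomials gives mu = 4. Corank 2; j^3 = v*(u^2 + v^2) splits into three distinct lines over C (the quadratic factor has nonzero discriminant), so D_4.

Type D_4, Milnor number mu = 4.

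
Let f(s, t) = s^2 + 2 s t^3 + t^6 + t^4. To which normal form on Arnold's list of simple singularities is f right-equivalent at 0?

A3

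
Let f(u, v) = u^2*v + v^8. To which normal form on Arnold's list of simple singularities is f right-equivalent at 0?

D9

The Hessian of f at 0 has rank 0. Corank 2; j^3 = u^2*v has shape L^2 M (L != M), so D-series; mu = 9 gives D_9.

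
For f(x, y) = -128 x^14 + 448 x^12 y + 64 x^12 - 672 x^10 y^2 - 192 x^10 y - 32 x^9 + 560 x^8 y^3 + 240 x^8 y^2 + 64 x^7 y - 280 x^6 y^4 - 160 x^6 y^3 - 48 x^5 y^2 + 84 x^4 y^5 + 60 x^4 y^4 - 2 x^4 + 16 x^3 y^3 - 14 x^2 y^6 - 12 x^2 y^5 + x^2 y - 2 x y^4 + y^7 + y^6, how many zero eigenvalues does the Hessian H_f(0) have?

2

Hessian at 0 has rank 0.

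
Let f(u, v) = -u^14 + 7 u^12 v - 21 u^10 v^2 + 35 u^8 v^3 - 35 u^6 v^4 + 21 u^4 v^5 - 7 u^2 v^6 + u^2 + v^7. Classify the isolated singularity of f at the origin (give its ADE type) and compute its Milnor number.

Type A_6, Milnor number mu = 6.

The Hessian of f at 0 is [[2, 0], [0, 0]] with rank 1, so corank 1. A Groebner basis of the Jacobian ideal J(f) in C{u,v} is {v^6, u}; counting standard monomials gives mu = 6. Corank 1: A-series; mu = 6 gives A_6.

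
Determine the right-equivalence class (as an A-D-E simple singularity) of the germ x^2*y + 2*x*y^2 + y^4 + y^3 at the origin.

D5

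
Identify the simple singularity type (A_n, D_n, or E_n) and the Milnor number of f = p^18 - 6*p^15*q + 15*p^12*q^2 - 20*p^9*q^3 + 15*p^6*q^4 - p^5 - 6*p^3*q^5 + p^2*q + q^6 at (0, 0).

The Hessian of f at 0 is [[0, 0], [0, 0]] with rank 0, so corank 2. A Groebner basis of the Jacobian ideal J(f) in C{p,q} is {p^2/6 + q^5, p^3, p*q}; counting standard monomials gives mu = 7. Corank 2; j^3 = p^2*q has shape L^2 M (L != M), so D-series; mu = 7 gives D_7.

Type D_7, Milnor number mu = 7.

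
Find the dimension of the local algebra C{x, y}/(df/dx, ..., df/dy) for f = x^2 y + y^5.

The Hessian of f at 0 is [[0, 0], [0, 0]] with rank 0, so corank 2. A Groebner basis of the Jacobian ideal J(f) in C{x,y} is {x^2/5 + y^4, x^3, x*y}; counting standard monomials gives mu = 6. Corank 2; j^3 = x^2*y has shape L^2 M (L != M), so D-series; mu = 6 gives D_6.

6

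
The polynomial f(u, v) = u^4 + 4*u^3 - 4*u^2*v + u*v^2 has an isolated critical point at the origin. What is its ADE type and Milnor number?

Type D5, Milnor number mu = 5.

The Hessian of f at 0 has rank 0. Corank 2; j^3 = u*(2*u - v)^2 has shape L^2 M (L != M), so D-series; mu = 5 gives D_5.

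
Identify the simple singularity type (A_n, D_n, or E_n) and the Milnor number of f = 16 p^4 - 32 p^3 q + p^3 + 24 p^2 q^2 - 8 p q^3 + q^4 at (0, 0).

The Hessian of f at 0 is [[0, 0], [0, 0]] with rank 0, so corank 2. A Groebner basis of the Jacobian ideal J(f) in C{p,q} is {q^4, p*q^2 - q^3/6, p^2}; counting standard monomials gives mu = 6. Corank 2; j^3 = p^3 is a perfect cube, so E-series; the 4-jet and mu = 6 give E_6.

Type E_6, Milnor number mu = 6.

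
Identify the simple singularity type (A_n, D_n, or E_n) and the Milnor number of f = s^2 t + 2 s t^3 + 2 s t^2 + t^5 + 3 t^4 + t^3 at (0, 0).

Type D5, Milnor number mu = 5.

The Hessian of f at 0 has rank 0. Corank 2; j^3 = t*(s + t)^2 has shape L^2 M (L != M), so D-series; mu = 5 gives D_5.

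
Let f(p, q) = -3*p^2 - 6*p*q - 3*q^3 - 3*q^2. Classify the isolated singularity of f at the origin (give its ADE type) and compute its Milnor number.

The Hessian of f at 0 is [[-6, -6], [-6, -6]] with rank 1, so corank 1. A Groebner basis of the Jacobian ideal J(f) in C{p,q} is {q^2, p + q}; counting standard monomials gives mu = 2. Corank 1: A-series; mu = 2 gives A_2.

Type A_2, Milnor number mu = 2.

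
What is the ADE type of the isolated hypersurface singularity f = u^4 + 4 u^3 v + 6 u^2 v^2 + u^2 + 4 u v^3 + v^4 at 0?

The Hessian of f at 0 has rank 1. Corank 1: A-series; mu = 3 gives A_3.

A_{3}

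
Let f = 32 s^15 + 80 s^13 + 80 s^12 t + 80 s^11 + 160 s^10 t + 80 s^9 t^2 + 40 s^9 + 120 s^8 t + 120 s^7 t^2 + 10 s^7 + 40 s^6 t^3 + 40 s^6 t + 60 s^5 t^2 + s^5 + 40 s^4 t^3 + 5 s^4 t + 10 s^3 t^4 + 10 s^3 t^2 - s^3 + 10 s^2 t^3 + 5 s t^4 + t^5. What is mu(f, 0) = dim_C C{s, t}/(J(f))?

8

The Hessian of f at 0 has rank 0. Corank 2; j^3 = -s^3 is a perfect cube, so E-series; the 5-jet and mu = 8 give E_8.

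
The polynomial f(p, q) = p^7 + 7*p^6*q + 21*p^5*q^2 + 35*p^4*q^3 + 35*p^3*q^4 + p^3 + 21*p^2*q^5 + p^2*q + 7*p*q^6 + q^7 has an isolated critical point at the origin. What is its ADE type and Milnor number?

The Hessian of f at 0 is [[0, 0], [0, 0]] with rank 0, so corank 2. A Groebner basis of the Jacobian ideal J(f) in C{p,q} is {-p*q/7 + q^6, p*q^2, p^2 + p*q}; counting standard monomials gives mu = 8. Corank 2; j^3 = p^2*(p + q) has shape L^2 M (L != M), so D-series; mu = 8 gives D_8.

Type D_8, Milnor number mu = 8.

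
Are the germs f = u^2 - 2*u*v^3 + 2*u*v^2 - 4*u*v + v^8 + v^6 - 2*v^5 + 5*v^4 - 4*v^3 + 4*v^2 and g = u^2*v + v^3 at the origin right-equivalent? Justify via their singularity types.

No.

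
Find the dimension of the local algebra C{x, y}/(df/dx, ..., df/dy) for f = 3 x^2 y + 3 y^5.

6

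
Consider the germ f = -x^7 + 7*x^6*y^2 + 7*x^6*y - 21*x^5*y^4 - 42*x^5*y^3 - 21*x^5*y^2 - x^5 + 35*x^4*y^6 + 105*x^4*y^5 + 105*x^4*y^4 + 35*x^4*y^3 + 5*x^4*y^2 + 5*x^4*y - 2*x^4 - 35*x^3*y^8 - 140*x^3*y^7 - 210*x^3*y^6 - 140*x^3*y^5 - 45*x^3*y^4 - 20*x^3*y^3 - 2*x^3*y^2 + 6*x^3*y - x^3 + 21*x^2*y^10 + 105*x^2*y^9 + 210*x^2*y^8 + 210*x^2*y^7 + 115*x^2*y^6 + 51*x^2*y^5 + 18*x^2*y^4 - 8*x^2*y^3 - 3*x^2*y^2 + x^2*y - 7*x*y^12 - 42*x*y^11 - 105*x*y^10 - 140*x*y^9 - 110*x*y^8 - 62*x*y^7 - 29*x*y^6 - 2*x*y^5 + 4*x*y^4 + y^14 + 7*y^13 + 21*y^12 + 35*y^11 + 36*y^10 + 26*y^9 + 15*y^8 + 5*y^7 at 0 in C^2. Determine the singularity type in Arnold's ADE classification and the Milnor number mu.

Type D_8, Milnor number mu = 8.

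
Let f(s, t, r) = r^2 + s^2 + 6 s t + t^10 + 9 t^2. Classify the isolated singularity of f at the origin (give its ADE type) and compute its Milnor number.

Type A_{9}, Milnor number mu = 9.

The Hessian of f at 0 is [[2, 6, 0], [6, 18, 0], [0, 0, 2]] with rank 2, so corank 1. A Groebner basis of the Jacobian ideal J(f) in C{s,t,r} is {t^9, s + 3*t, r}; counting standard monomials gives mu = 9. Corank 1: A-series; mu = 9 gives A_9.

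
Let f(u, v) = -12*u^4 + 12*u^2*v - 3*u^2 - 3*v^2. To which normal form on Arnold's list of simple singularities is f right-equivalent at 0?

The Hessian of f at 0 is [[-6, 0], [0, -6]] with rank 2, so corank 0. A Groebner basis of the Jacobian ideal J(f) in C{u,v} is {u, v}; counting standard monomials gives mu = 1. Corank 0: nondegenerate Morse point, so A_1.

A1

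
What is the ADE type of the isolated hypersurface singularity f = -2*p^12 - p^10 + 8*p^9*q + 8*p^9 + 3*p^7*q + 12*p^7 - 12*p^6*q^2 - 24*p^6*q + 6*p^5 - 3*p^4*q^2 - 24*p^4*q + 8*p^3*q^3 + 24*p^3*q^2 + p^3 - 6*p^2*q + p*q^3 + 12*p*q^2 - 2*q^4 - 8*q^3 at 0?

E_{7}

The Hessian of f at 0 has rank 0. Corank 2; j^3 = (p - 2*q)^3 is a perfect cube, so E-series; the 4-jet and mu = 7 give E_7.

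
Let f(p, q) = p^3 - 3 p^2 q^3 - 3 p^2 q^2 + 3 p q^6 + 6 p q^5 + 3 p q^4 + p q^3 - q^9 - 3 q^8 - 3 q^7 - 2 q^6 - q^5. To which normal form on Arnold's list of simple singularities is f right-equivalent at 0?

E7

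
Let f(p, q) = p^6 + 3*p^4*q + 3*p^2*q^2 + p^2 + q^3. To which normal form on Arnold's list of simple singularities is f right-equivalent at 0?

A2

The Hessian of f at 0 has rank 1. Corank 1: A-series; mu = 2 gives A_2.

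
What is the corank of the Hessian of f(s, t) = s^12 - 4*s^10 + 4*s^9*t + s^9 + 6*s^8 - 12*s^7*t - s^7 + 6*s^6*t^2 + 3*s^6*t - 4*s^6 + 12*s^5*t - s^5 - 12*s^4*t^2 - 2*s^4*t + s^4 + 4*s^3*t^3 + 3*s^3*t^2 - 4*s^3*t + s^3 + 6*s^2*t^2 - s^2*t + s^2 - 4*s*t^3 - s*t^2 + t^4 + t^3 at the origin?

1

The Hessian at 0 is [[2, 0], [0, 0]] of rank 1; hence corank 1.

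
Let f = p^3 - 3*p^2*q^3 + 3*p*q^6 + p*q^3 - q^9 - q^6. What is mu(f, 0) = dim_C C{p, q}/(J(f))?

The Hessian of f at 0 has rank 0. Corank 2; j^3 = p^3 is a perfect cube, so E-series; the 4-jet and mu = 7 give E_7.

7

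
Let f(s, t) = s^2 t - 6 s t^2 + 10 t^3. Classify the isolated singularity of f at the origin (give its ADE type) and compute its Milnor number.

Type D_4, Milnor number mu = 4.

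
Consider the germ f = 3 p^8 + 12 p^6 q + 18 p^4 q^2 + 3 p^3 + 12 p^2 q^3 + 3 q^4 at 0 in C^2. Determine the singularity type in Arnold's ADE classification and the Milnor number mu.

Type E6, Milnor number mu = 6.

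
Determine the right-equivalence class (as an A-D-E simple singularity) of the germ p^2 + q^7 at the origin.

A6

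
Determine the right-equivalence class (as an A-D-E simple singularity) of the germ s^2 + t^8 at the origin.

A_7

The Hessian of f at 0 has rank 1. Corank 1: A-series; mu = 7 gives A_7.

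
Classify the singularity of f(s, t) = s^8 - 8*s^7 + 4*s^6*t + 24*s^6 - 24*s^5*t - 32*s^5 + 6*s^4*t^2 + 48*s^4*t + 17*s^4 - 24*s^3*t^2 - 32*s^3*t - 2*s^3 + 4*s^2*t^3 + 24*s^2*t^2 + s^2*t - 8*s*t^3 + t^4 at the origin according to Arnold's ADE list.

D_5

The Hessian of f at 0 is [[0, 0], [0, 0]] with rank 0, so corank 2. A Groebner basis of the Jacobian ideal J(f) in C{s,t} is {s*t^2, s*t/8 + t^3, s^2 - s*t/2}; counting standard monomials gives mu = 5. Corank 2; j^3 = -s^2*(2*s - t) has shape L^2 M (L != M), so D-series; mu = 5 gives D_5.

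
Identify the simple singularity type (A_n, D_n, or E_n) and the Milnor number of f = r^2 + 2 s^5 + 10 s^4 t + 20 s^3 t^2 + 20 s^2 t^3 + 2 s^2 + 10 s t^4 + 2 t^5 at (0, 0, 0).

The Hessian of f at 0 has rank 2. Corank 1: A-series; mu = 4 gives A_4.

Type A_4, Milnor number mu = 4.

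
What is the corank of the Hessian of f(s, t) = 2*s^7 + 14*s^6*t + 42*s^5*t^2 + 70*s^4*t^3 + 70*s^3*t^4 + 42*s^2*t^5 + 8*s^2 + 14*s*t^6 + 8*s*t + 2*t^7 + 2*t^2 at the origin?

1

The Hessian at 0 is [[16, 8], [8, 4]] of rank 1; hence corank 1.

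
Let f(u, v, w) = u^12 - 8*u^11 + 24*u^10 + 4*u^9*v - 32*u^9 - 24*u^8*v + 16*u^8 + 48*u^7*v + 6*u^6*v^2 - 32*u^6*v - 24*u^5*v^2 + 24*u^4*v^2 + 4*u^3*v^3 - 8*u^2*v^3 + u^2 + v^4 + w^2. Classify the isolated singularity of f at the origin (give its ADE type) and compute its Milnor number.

Type A_{3}, Milnor number mu = 3.

The Hessian of f at 0 has rank 2. Corank 1: A-series; mu = 3 gives A_3.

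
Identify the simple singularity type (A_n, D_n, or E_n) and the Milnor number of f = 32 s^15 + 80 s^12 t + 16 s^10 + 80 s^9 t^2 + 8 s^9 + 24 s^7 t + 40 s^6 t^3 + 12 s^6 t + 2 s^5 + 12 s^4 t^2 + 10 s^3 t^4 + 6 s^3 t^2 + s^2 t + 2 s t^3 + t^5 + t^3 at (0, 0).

Type D_4, Milnor number mu = 4.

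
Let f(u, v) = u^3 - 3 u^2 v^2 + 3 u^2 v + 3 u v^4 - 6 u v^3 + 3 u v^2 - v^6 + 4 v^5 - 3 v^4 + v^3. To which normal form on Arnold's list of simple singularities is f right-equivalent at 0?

E_{8}

The Hessian of f at 0 has rank 0. Corank 2; j^3 = (u + v)^3 is a perfect cube, so E-series; the 5-jet and mu = 8 give E_8.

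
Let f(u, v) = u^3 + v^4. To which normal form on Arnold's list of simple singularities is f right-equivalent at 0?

The Hessian of f at 0 is [[0, 0], [0, 0]] with rank 0, so corank 2. A Groebner basis of the Jacobian ideal J(f) in C{u,v} is {v^3, u^2}; counting standard monomials gives mu = 6. Corank 2; j^3 = u^3 is a perfect cube, so E-series; the 4-jet and mu = 6 give E_6.

E_6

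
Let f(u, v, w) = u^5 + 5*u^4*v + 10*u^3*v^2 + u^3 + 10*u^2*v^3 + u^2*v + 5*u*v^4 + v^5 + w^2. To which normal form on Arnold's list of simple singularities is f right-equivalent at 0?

D6

The Hessian of f at 0 has rank 1. Corank 2; j^3 = u^2*(u + v) has shape L^2 M (L != M), so D-series; mu = 6 gives D_6.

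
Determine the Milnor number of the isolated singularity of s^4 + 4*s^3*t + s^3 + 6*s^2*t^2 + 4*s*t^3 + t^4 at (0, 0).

6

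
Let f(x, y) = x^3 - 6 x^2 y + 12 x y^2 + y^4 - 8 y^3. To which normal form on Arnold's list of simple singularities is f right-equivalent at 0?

The Hessian of f at 0 has rank 0. Corank 2; j^3 = (x - 2*y)^3 is a perfect cube, so E-series; the 4-jet and mu = 6 give E_6.

E_{6}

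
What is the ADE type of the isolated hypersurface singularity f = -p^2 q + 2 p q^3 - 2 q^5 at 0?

D_6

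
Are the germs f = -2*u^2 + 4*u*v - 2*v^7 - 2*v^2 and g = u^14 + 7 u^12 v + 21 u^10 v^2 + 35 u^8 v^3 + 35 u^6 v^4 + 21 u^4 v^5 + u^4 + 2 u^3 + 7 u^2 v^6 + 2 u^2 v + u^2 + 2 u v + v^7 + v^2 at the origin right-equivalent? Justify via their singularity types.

Yes.

The Hessian of f at 0 is [[-4, 4], [4, -4]] with rank 1, so corank 1. A Groebner basis of the Jacobian ideal J(f) in C{u,v} is {v^6, u - v}; counting standard monomials gives mu = 6. Corank 1: A-series; mu = 6 gives A_6. The Hessian of g at 0 is [[2, 2], [2, 2]] with rank 1, so corank 1. A Groebner basis of the Jacobian ideal J(g) in C{u,v} is {14*u*v/3 - 5*u/3 + v^4 + 4*v^3/3 + 3*v^2 - 5*v/3, u*v^2 - 4*u*v/3 + u/3 + v^3/3 - v^2 + v/3, u^2 + u + v}; counting standard monomials gives mu = 6. Corank 1: A-series; mu = 6 gives A_6. Both have type A_6, hence right-equivalent.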